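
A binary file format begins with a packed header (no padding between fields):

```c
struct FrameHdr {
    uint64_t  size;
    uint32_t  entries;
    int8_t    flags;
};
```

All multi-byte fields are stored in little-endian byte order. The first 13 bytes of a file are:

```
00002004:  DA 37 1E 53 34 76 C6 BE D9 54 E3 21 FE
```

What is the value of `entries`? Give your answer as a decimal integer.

`entries` follows `size` (8 bytes), so it starts at byte offset 8 and occupies 4 bytes.
Bytes at offsets 8..11: D9 54 E3 21.
Little-endian stores the least-significant byte at the lowest address.
Reassemble most-significant byte first: 21 E3 54 D9 → 0x21E354D9.
0x21E354D9 = 568546521.

568546521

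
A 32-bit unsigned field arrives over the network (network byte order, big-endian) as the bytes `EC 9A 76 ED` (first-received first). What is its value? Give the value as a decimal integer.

Big-endian stores the most-significant byte at the lowest address.
The bytes are already most-significant first: 0xEC9A76ED.
0xEC9A76ED = 3969545965.

3969545965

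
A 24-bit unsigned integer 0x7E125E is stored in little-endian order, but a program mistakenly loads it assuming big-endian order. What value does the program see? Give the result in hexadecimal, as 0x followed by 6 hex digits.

Stored little-endian, the bytes at ascending addresses are 5E 12 7E.
Read back as big-endian, the last byte is least significant, giving 0x5E127E.

0x5E127E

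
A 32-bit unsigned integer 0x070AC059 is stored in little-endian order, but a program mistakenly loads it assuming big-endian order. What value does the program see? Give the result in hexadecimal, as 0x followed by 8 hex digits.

Stored little-endian, the bytes at ascending addresses are 59 C0 0A 07.
Read back as big-endian, the last byte is least significant, giving 0x59C00A07.

0x59C00A07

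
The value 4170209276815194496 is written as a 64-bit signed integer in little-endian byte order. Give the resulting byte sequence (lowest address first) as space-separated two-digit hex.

4170209276815194496 in hexadecimal, padded to 64 bits, is 0x39DF8F3E179BB980.
Split into bytes (most-significant first): 39 DF 8F 3E 17 9B B9 80.
Little-endian stores the least-significant byte at the lowest address.
So at ascending addresses the bytes are 80 B9 9B 17 3E 8F DF 39.

80 B9 9B 17 3E 8F DF 39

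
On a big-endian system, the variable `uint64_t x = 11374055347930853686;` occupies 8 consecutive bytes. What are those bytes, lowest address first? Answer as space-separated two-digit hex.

9D D8 C3 13 9D 0C F1 36

11374055347930853686 in hexadecimal, padded to 64 bits, is 0x9DD8C3139D0CF136.
Split into bytes (most-significant first): 9D D8 C3 13 9D 0C F1 36.
In big-endian order the high byte comes first in memory.
So the memory order matches the most-significant-first order: 9D D8 C3 13 9D 0C F1 36.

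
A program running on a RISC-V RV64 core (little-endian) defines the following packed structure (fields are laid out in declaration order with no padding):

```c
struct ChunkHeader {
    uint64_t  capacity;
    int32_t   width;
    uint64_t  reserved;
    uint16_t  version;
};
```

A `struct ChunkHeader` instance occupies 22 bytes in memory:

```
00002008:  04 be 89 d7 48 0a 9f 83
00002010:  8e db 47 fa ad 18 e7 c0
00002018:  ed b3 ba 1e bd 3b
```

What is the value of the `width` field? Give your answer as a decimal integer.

`width` follows `capacity` (8 bytes), so it starts at byte offset 8 and occupies 4 bytes.
Bytes at offsets 8..11: 8E DB 47 FA.
In little-endian order the low byte comes first in memory.
Reassemble most-significant byte first: FA 47 DB 8E → 0xFA47DB8E.
Top bit is set, so as a signed 32-bit value this is 0xFA47DB8E − 2^32 = -95954034.

-95954034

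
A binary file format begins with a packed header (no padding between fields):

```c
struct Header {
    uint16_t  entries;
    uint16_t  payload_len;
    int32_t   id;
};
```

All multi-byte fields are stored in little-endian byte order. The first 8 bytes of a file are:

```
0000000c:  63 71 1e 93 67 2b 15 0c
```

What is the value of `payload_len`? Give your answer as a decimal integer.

37662

`payload_len` follows `entries` (2 bytes), so it starts at byte offset 2 and occupies 2 bytes.
Bytes at offsets 2..3: 1E 93.
In little-endian order the low byte comes first in memory.
Reassemble most-significant byte first: 93 1E → 0x931E.
0x931E = 37662.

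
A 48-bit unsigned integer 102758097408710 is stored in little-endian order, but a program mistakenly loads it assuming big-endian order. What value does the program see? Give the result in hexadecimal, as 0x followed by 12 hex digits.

0xC6D2E43B755D

102758097408710 in 48-bit hexadecimal is 0x5D753BE4D2C6.
Stored little-endian, the bytes at ascending addresses are C6 D2 E4 3B 75 5D.
Read back as big-endian, the last byte is least significant, giving 0xC6D2E43B755D.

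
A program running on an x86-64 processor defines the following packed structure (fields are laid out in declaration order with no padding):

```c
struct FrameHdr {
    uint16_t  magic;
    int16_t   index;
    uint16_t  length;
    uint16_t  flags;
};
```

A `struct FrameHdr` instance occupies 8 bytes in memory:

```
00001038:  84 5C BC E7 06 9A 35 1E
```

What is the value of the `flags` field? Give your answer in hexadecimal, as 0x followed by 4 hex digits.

`flags` follows `magic` (2 B), `index` (2 B), `length` (2 B), so it starts at offset 2 + 2 + 2 = 6 and occupies 2 bytes.
Bytes at offsets 6..7: 35 1E.
In little-endian order the low byte comes first in memory.
Reassemble most-significant byte first: 1E 35 → 0x1E35.

0x1E35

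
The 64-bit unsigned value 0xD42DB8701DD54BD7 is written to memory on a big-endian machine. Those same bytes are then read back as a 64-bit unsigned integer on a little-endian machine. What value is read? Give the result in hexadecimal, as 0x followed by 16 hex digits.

Stored big-endian, the bytes at ascending addresses are D4 2D B8 70 1D D5 4B D7.
Read back as little-endian, the first byte is least significant, giving 0xD74BD51D70B82DD4.

0xD74BD51D70B82DD4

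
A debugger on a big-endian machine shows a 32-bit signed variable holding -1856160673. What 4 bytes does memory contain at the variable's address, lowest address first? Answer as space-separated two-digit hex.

91 5D 3C 5F

Two's complement of -1856160673 in 32 bits: 1856160673 = 0x6EA2C3A1; invert → 0x915D3C5E; add 1 → 0x915D3C5F.
Split into bytes (most-significant first): 91 5D 3C 5F.
Big-endian stores the most-significant byte at the lowest address.
So the memory order matches the most-significant-first order: 91 5D 3C 5F.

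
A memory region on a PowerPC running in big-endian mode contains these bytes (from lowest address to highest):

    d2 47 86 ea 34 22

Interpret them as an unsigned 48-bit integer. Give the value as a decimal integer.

Big-endian stores the most-significant byte at the lowest address.
The bytes are already most-significant first: 0xD24786EA3422.
0xD24786EA3422 = 231204648006690.

231204648006690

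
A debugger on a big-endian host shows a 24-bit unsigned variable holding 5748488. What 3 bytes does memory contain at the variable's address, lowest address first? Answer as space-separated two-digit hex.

57 B7 08

5748488 in hexadecimal, padded to 24 bits, is 0x57B708.
Split into bytes (most-significant first): 57 B7 08.
Big-endian stores the most-significant byte at the lowest address.
So the memory order matches the most-significant-first order: 57 B7 08.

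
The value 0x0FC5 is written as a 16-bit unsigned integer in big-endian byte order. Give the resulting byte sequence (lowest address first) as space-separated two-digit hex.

0F C5

Split into bytes (most-significant first): 0F C5.
Big-endian: lowest address holds the most-significant byte.
So the memory order matches the most-significant-first order: 0F C5.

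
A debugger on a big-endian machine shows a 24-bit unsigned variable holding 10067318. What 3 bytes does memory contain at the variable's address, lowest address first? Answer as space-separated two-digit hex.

99 9D 76

10067318 in hexadecimal, padded to 24 bits, is 0x999D76.
Split into bytes (most-significant first): 99 9D 76.
Big-endian: lowest address holds the most-significant byte.
So the memory order matches the most-significant-first order: 99 9D 76.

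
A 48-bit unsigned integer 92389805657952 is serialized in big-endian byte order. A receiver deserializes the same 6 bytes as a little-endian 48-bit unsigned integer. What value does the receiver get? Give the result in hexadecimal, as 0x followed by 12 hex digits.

0x600F8C2D0754

92389805657952 in 48-bit hexadecimal is 0x54072D8C0F60.
Stored big-endian, the bytes at ascending addresses are 54 07 2D 8C 0F 60.
Read back as little-endian, the first byte is least significant, giving 0x600F8C2D0754.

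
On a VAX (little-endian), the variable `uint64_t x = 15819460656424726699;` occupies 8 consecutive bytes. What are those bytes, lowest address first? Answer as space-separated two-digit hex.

15819460656424726699 in hexadecimal, padded to 64 bits, is 0xDB8A03A6E476B0AB.
Split into bytes (most-significant first): DB 8A 03 A6 E4 76 B0 AB.
In little-endian order the low byte comes first in memory.
So at ascending addresses the bytes are AB B0 76 E4 A6 03 8A DB.

AB B0 76 E4 A6 03 8A DB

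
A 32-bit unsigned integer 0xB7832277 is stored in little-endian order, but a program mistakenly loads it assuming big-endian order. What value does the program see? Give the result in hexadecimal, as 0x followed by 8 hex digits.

Stored little-endian, the bytes at ascending addresses are 77 22 83 B7.
Read back as big-endian, the last byte is least significant, giving 0x772283B7.

0x772283B7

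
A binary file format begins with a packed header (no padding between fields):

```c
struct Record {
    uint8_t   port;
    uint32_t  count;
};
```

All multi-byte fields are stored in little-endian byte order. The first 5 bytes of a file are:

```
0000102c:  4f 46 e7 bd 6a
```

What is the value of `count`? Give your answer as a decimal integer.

1790830406

`count` follows `port` (1 byte), so it starts at byte offset 1 and occupies 4 bytes.
Bytes at offsets 1..4: 46 E7 BD 6A.
In little-endian order the low byte comes first in memory.
Reassemble most-significant byte first: 6A BD E7 46 → 0x6ABDE746.
0x6ABDE746 = 1790830406.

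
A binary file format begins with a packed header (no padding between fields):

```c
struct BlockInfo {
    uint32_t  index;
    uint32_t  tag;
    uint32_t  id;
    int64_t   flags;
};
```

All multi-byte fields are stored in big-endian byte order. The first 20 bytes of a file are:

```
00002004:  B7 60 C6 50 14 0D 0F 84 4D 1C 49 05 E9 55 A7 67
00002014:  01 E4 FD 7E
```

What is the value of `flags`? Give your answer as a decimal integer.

`flags` follows `index` (4 B), `tag` (4 B), `id` (4 B), so it starts at offset 4 + 4 + 4 = 12 and occupies 8 bytes.
Bytes at offsets 12..19: E9 55 A7 67 01 E4 FD 7E.
Big-endian: lowest address holds the most-significant byte.
The bytes are already most-significant first: 0xE955A76701E4FD7E.
Top bit is set, so as a signed 64-bit value this is 0xE955A76701E4FD7E − 2^64 = -1633215228996682370.

-1633215228996682370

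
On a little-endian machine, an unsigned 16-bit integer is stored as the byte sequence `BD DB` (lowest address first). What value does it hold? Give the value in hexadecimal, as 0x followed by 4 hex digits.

0xDBBD

In little-endian order the low byte comes first in memory.
Reassemble most-significant byte first: DB BD → 0xDBBD.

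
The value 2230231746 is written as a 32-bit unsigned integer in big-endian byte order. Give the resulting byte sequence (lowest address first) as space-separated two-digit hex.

2230231746 in hexadecimal, padded to 32 bits, is 0x84EEA2C2.
Split into bytes (most-significant first): 84 EE A2 C2.
In big-endian order the high byte comes first in memory.
So the memory order matches the most-significant-first order: 84 EE A2 C2.

84 EE A2 C2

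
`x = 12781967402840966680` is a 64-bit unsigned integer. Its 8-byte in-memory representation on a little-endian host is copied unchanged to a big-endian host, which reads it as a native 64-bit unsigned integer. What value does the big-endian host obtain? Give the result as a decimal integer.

1749355506816475825

12781967402840966680 in 64-bit hexadecimal is 0xB162ABA190F54618.
Stored little-endian, the bytes at ascending addresses are 18 46 F5 90 A1 AB 62 B1.
Read back as big-endian, the last byte is least significant, giving 0x1846F590A1AB62B1.
0x1846F590A1AB62B1 = 1749355506816475825.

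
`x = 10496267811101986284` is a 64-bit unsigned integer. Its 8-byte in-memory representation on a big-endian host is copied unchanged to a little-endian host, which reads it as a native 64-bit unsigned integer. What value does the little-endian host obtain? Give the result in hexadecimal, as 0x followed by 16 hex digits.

0xECCD196CF63BAA91

10496267811101986284 in 64-bit hexadecimal is 0x91AA3BF66C19CDEC.
Stored big-endian, the bytes at ascending addresses are 91 AA 3B F6 6C 19 CD EC.
Read back as little-endian, the first byte is least significant, giving 0xECCD196CF63BAA91.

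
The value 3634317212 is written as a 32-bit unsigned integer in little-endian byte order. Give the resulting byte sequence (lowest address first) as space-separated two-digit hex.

9C 47 9F D8

3634317212 in hexadecimal, padded to 32 bits, is 0xD89F479C.
Split into bytes (most-significant first): D8 9F 47 9C.
In little-endian order the low byte comes first in memory.
So at ascending addresses the bytes are 9C 47 9F D8.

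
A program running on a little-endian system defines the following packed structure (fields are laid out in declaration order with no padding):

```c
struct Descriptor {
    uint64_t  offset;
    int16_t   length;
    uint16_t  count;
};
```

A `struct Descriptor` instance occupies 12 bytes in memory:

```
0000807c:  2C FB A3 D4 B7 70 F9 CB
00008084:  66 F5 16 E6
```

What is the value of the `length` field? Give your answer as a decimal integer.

-2714

`length` follows `offset` (8 bytes), so it starts at byte offset 8 and occupies 2 bytes.
Bytes at offsets 8..9: 66 F5.
Little-endian: lowest address holds the least-significant byte.
Reassemble most-significant byte first: F5 66 → 0xF566.
Top bit is set, so as a signed 16-bit value this is 0xF566 − 2^16 = -2714.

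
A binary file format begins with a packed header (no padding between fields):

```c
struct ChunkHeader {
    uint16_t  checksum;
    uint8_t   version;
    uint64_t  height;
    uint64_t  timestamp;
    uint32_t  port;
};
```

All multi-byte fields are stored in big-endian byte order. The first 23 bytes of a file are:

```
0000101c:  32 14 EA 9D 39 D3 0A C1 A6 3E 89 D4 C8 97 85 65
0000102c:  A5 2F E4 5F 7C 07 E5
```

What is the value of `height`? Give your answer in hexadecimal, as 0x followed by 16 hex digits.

0x9D39D30AC1A63E89

`height` follows `checksum` (2 B), `version` (1 B), so it starts at offset 2 + 1 = 3 and occupies 8 bytes.
Bytes at offsets 3..10: 9D 39 D3 0A C1 A6 3E 89.
In big-endian order the high byte comes first in memory.
The bytes are already most-significant first: 0x9D39D30AC1A63E89.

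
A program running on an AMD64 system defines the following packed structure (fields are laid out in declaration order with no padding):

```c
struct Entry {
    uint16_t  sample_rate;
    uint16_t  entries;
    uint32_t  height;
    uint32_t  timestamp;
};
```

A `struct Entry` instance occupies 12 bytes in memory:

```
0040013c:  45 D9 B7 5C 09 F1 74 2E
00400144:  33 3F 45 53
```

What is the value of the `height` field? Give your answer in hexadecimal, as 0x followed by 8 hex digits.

0x2E74F109

`height` follows `sample_rate` (2 B), `entries` (2 B), so it starts at offset 2 + 2 = 4 and occupies 4 bytes.
Bytes at offsets 4..7: 09 F1 74 2E.
Little-endian: lowest address holds the least-significant byte.
Reassemble most-significant byte first: 2E 74 F1 09 → 0x2E74F109.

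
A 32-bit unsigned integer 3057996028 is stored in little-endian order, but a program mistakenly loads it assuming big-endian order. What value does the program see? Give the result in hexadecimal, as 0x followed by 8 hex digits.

3057996028 in 32-bit hexadecimal is 0xB64550FC.
Stored little-endian, the bytes at ascending addresses are FC 50 45 B6.
Read back as big-endian, the last byte is least significant, giving 0xFC5045B6.

0xFC5045B6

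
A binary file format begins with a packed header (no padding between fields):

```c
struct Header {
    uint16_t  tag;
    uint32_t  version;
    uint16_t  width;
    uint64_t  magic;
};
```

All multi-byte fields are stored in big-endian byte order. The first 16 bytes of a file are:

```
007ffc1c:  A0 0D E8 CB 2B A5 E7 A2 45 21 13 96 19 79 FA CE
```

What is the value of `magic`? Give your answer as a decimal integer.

`magic` follows `tag` (2 B), `version` (4 B), `width` (2 B), so it starts at offset 2 + 4 + 2 = 8 and occupies 8 bytes.
Bytes at offsets 8..15: 45 21 13 96 19 79 FA CE.
Big-endian stores the most-significant byte at the lowest address.
The bytes are already most-significant first: 0x452113961979FACE.
0x452113961979FACE = 4981284198241925838.

4981284198241925838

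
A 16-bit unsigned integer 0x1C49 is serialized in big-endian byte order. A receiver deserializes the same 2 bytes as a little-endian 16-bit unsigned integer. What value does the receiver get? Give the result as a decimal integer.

18716

Stored big-endian, the bytes at ascending addresses are 1C 49.
Read back as little-endian, the first byte is least significant, giving 0x491C.
0x491C = 18716.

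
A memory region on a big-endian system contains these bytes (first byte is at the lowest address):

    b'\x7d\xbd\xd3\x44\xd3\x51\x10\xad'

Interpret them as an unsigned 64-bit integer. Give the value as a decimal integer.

Big-endian: lowest address holds the most-significant byte.
The bytes are already most-significant first: 0x7DBDD344D35110AD.
0x7DBDD344D35110AD = 9060630317895848109.

9060630317895848109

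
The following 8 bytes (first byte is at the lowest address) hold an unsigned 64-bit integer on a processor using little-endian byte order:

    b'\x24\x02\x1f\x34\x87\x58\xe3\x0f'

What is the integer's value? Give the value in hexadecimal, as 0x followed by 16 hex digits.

0x0FE35887341F0224

Little-endian stores the least-significant byte at the lowest address.
Reassemble most-significant byte first: 0F E3 58 87 34 1F 02 24 → 0x0FE35887341F0224.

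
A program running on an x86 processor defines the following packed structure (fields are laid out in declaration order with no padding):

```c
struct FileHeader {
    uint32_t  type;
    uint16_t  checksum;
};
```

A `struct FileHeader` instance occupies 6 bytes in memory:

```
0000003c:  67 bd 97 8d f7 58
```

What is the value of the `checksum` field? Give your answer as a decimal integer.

`checksum` follows `type` (4 bytes), so it starts at byte offset 4 and occupies 2 bytes.
Bytes at offsets 4..5: F7 58.
Little-endian stores the least-significant byte at the lowest address.
Reassemble most-significant byte first: 58 F7 → 0x58F7.
0x58F7 = 22775.

22775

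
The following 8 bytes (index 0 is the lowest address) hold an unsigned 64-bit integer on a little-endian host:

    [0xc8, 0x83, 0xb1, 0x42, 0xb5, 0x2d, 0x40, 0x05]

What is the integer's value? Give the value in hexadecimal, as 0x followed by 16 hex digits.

0x05402DB542B183C8

Little-endian stores the least-significant byte at the lowest address.
Reassemble most-significant byte first: 05 40 2D B5 42 B1 83 C8 → 0x05402DB542B183C8.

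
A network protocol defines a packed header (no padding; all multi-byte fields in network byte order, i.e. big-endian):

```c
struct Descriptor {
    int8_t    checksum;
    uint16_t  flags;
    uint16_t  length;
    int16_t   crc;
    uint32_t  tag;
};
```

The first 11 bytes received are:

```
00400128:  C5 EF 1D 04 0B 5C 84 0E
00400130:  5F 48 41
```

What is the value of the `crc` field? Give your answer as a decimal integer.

23684

`crc` follows `checksum` (1 B), `flags` (2 B), `length` (2 B), so it starts at offset 1 + 2 + 2 = 5 and occupies 2 bytes.
Bytes at offsets 5..6: 5C 84.
Big-endian stores the most-significant byte at the lowest address.
The bytes are already most-significant first: 0x5C84.
0x5C84 = 23684.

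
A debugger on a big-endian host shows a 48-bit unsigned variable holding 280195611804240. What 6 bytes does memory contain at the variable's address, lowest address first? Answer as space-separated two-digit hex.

FE D6 1F E8 C2 50

280195611804240 in hexadecimal, padded to 48 bits, is 0xFED61FE8C250.
Split into bytes (most-significant first): FE D6 1F E8 C2 50.
In big-endian order the high byte comes first in memory.
So the memory order matches the most-significant-first order: FE D6 1F E8 C2 50.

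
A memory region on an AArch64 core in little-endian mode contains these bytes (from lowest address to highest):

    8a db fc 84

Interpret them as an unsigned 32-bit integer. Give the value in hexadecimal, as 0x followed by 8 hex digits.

Little-endian: lowest address holds the least-significant byte.
Reassemble most-significant byte first: 84 FC DB 8A → 0x84FCDB8A.

0x84FCDB8A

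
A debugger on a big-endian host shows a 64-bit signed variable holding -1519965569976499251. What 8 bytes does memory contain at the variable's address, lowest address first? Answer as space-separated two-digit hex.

EA E7 FF 5E 02 BA 03 CD

Two's complement of -1519965569976499251 in 64 bits: 1519965569976499251 = 0x151800A1FD45FC33; invert → 0xEAE7FF5E02BA03CC; add 1 → 0xEAE7FF5E02BA03CD.
Split into bytes (most-significant first): EA E7 FF 5E 02 BA 03 CD.
In big-endian order the high byte comes first in memory.
So the memory order matches the most-significant-first order: EA E7 FF 5E 02 BA 03 CD.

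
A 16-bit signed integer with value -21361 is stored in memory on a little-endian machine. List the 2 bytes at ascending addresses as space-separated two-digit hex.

8F AC

Two's complement of -21361 in 16 bits: 21361 = 0x5371; invert → 0xAC8E; add 1 → 0xAC8F.
Split into bytes (most-significant first): AC 8F.
In little-endian order the low byte comes first in memory.
So at ascending addresses the bytes are 8F AC.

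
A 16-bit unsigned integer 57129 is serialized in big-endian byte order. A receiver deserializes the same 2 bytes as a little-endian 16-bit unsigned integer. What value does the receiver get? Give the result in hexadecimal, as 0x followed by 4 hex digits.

0x29DF

57129 in 16-bit hexadecimal is 0xDF29.
Stored big-endian, the bytes at ascending addresses are DF 29.
Read back as little-endian, the first byte is least significant, giving 0x29DF.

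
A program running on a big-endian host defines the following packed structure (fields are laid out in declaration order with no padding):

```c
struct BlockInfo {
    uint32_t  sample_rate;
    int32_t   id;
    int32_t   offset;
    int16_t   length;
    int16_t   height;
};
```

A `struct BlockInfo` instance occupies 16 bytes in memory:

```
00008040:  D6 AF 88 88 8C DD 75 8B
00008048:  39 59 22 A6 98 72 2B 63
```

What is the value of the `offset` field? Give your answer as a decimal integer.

962142886

`offset` follows `sample_rate` (4 B), `id` (4 B), so it starts at offset 4 + 4 = 8 and occupies 4 bytes.
Bytes at offsets 8..11: 39 59 22 A6.
Big-endian stores the most-significant byte at the lowest address.
The bytes are already most-significant first: 0x395922A6.
0x395922A6 = 962142886.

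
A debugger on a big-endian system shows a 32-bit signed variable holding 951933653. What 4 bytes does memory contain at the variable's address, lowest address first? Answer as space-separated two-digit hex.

951933653 in hexadecimal, padded to 32 bits, is 0x38BD5AD5.
Split into bytes (most-significant first): 38 BD 5A D5.
Big-endian stores the most-significant byte at the lowest address.
So the memory order matches the most-significant-first order: 38 BD 5A D5.

38 BD 5A D5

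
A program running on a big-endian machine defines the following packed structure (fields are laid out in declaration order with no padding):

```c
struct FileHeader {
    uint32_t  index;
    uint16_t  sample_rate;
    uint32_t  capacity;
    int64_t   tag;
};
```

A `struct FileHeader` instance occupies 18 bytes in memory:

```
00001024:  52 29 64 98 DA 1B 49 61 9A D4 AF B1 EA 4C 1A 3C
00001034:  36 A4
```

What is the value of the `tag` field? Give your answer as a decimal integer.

-5786586433615808860

`tag` follows `index` (4 B), `sample_rate` (2 B), `capacity` (4 B), so it starts at offset 4 + 2 + 4 = 10 and occupies 8 bytes.
Bytes at offsets 10..17: AF B1 EA 4C 1A 3C 36 A4.
Big-endian stores the most-significant byte at the lowest address.
The bytes are already most-significant first: 0xAFB1EA4C1A3C36A4.
Top bit is set, so as a signed 64-bit value this is 0xAFB1EA4C1A3C36A4 − 2^64 = -5786586433615808860.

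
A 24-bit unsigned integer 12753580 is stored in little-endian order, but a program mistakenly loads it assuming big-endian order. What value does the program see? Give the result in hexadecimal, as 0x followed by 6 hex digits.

0xAC9AC2

12753580 in 24-bit hexadecimal is 0xC29AAC.
Stored little-endian, the bytes at ascending addresses are AC 9A C2.
Read back as big-endian, the last byte is least significant, giving 0xAC9AC2.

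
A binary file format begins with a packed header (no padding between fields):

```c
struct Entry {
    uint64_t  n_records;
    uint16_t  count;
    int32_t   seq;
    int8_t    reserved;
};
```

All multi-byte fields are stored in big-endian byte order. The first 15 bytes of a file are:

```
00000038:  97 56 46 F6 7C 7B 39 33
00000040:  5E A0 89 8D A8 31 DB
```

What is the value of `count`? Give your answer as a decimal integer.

24224

`count` follows `n_records` (8 bytes), so it starts at byte offset 8 and occupies 2 bytes.
Bytes at offsets 8..9: 5E A0.
Big-endian stores the most-significant byte at the lowest address.
The bytes are already most-significant first: 0x5EA0.
0x5EA0 = 24224.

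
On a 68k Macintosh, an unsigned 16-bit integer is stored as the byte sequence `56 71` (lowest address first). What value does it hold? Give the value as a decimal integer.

22129

Big-endian stores the most-significant byte at the lowest address.
The bytes are already most-significant first: 0x5671.
0x5671 = 22129.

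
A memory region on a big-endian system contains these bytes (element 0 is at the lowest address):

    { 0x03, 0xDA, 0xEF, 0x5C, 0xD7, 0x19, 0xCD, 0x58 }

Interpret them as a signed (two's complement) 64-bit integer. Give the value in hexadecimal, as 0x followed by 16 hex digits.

Big-endian stores the most-significant byte at the lowest address.
The bytes are already most-significant first: 0x03DAEF5CD719CD58.

0x03DAEF5CD719CD58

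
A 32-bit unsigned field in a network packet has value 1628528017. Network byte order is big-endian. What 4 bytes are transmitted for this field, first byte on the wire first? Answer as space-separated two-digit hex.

1628528017 in hexadecimal, padded to 32 bits, is 0x61115D91.
Split into bytes (most-significant first): 61 11 5D 91.
Big-endian stores the most-significant byte at the lowest address.
So the memory order matches the most-significant-first order: 61 11 5D 91.

61 11 5D 91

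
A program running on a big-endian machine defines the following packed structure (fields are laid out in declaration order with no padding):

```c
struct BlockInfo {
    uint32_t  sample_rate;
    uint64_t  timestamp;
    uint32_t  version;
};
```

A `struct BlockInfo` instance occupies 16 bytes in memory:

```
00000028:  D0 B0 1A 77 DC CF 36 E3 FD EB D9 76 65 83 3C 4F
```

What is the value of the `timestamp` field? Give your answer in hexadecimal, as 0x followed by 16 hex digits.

`timestamp` follows `sample_rate` (4 bytes), so it starts at byte offset 4 and occupies 8 bytes.
Bytes at offsets 4..11: DC CF 36 E3 FD EB D9 76.
In big-endian order the high byte comes first in memory.
The bytes are already most-significant first: 0xDCCF36E3FDEBD976.

0xDCCF36E3FDEBD976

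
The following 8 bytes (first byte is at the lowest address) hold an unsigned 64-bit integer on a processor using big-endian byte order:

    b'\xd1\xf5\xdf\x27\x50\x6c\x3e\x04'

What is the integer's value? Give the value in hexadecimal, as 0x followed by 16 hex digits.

Big-endian: lowest address holds the most-significant byte.
The bytes are already most-significant first: 0xD1F5DF27506C3E04.

0xD1F5DF27506C3E04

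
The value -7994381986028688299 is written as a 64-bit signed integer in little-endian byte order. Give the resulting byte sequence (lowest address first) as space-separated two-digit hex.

55 6C FA 93 F0 3F 0E 91

Two's complement of -7994381986028688299 in 64 bits: 7994381986028688299 = 0x6EF1C00F6C0593AB; invert → 0x910E3FF093FA6C54; add 1 → 0x910E3FF093FA6C55.
Split into bytes (most-significant first): 91 0E 3F F0 93 FA 6C 55.
Little-endian stores the least-significant byte at the lowest address.
So at ascending addresses the bytes are 55 6C FA 93 F0 3F 0E 91.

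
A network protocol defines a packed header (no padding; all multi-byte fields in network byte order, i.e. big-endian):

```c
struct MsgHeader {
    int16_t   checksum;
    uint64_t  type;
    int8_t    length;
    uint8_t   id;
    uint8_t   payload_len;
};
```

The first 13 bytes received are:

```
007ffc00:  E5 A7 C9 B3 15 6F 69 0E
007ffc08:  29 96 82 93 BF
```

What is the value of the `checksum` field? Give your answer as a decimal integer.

-6745

`checksum` is the first field, at byte offset 0, occupying 2 bytes.
Bytes at offsets 0..1: E5 A7.
Big-endian stores the most-significant byte at the lowest address.
The bytes are already most-significant first: 0xE5A7.
Top bit is set, so as a signed 16-bit value this is 0xE5A7 − 2^16 = -6745.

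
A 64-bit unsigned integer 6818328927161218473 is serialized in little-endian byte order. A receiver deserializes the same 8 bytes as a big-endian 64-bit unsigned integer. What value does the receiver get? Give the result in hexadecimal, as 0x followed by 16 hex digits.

6818328927161218473 in 64-bit hexadecimal is 0x5E9F9208C136F5A9.
Stored little-endian, the bytes at ascending addresses are A9 F5 36 C1 08 92 9F 5E.
Read back as big-endian, the last byte is least significant, giving 0xA9F536C108929F5E.

0xA9F536C108929F5E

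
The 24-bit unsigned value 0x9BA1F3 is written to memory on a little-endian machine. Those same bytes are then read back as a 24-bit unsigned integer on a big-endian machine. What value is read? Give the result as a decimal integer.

Stored little-endian, the bytes at ascending addresses are F3 A1 9B.
Read back as big-endian, the last byte is least significant, giving 0xF3A19B.
0xF3A19B = 15966619.

15966619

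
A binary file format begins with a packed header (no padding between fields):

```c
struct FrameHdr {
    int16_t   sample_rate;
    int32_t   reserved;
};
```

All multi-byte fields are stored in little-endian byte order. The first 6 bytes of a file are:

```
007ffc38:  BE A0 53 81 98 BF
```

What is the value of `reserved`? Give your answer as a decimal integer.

`reserved` follows `sample_rate` (2 bytes), so it starts at byte offset 2 and occupies 4 bytes.
Bytes at offsets 2..5: 53 81 98 BF.
Little-endian stores the least-significant byte at the lowest address.
Reassemble most-significant byte first: BF 98 81 53 → 0xBF988153.
Top bit is set, so as a signed 32-bit value this is 0xBF988153 − 2^32 = -1080524461.

-1080524461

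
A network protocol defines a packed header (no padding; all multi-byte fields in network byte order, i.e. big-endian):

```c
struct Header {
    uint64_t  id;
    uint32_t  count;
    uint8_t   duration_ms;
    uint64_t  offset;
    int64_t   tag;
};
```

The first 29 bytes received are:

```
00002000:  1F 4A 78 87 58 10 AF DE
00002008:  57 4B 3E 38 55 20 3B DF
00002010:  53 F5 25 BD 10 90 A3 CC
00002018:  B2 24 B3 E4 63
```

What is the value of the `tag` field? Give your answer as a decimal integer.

`tag` follows `id` (8 B), `count` (4 B), `duration_ms` (1 B), `offset` (8 B), so it starts at offset 8 + 4 + 1 + 8 = 21 and occupies 8 bytes.
Bytes at offsets 21..28: 90 A3 CC B2 24 B3 E4 63.
Big-endian stores the most-significant byte at the lowest address.
The bytes are already most-significant first: 0x90A3CCB224B3E463.
Top bit is set, so as a signed 64-bit value this is 0x90A3CCB224B3E463 − 2^64 = -8024345045552077725.

-8024345045552077725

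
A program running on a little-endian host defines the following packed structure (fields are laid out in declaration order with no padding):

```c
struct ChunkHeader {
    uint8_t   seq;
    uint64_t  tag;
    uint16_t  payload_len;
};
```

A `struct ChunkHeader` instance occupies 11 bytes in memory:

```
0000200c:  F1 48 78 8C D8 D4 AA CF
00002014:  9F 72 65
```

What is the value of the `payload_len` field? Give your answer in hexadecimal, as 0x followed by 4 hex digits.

0x6572

`payload_len` follows `seq` (1 B), `tag` (8 B), so it starts at offset 1 + 8 = 9 and occupies 2 bytes.
Bytes at offsets 9..10: 72 65.
Little-endian: lowest address holds the least-significant byte.
Reassemble most-significant byte first: 65 72 → 0x6572.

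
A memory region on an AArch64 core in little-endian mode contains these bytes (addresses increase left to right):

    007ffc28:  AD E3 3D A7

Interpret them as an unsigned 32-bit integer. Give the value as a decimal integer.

2805851053

In little-endian order the low byte comes first in memory.
Reassemble most-significant byte first: A7 3D E3 AD → 0xA73DE3AD.
0xA73DE3AD = 2805851053.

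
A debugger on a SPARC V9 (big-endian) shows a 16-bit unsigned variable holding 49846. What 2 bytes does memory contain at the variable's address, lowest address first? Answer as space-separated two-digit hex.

C2 B6

49846 in hexadecimal, padded to 16 bits, is 0xC2B6.
Split into bytes (most-significant first): C2 B6.
Big-endian stores the most-significant byte at the lowest address.
So the memory order matches the most-significant-first order: C2 B6.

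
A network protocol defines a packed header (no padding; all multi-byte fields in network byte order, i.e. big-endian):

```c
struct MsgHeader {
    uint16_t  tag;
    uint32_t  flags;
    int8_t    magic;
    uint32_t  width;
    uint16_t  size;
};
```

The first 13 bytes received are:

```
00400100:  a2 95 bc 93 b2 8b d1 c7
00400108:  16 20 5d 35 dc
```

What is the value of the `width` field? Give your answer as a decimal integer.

`width` follows `tag` (2 B), `flags` (4 B), `magic` (1 B), so it starts at offset 2 + 4 + 1 = 7 and occupies 4 bytes.
Bytes at offsets 7..10: C7 16 20 5D.
Big-endian stores the most-significant byte at the lowest address.
The bytes are already most-significant first: 0xC716205D.
0xC716205D = 3340116061.

3340116061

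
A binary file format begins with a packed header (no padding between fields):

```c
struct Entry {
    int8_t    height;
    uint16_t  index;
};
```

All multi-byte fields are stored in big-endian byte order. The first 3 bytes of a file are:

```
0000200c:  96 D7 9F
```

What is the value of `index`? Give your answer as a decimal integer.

`index` follows `height` (1 byte), so it starts at byte offset 1 and occupies 2 bytes.
Bytes at offsets 1..2: D7 9F.
Big-endian: lowest address holds the most-significant byte.
The bytes are already most-significant first: 0xD79F.
0xD79F = 55199.

55199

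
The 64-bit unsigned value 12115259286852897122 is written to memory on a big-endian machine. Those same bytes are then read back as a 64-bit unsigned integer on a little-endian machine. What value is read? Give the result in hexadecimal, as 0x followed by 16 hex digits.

0x62899ECA210C22A8

12115259286852897122 in 64-bit hexadecimal is 0xA8220C21CA9E8962.
Stored big-endian, the bytes at ascending addresses are A8 22 0C 21 CA 9E 89 62.
Read back as little-endian, the first byte is least significant, giving 0x62899ECA210C22A8.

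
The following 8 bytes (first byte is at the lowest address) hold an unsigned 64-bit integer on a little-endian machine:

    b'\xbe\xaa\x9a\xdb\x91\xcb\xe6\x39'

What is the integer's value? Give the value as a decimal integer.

4172245932120386238

In little-endian order the low byte comes first in memory.
Reassemble most-significant byte first: 39 E6 CB 91 DB 9A AA BE → 0x39E6CB91DB9AAABE.
0x39E6CB91DB9AAABE = 4172245932120386238.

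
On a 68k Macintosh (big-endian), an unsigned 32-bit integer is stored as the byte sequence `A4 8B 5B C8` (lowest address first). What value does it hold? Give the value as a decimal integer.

2760596424

Big-endian stores the most-significant byte at the lowest address.
The bytes are already most-significant first: 0xA48B5BC8.
0xA48B5BC8 = 2760596424.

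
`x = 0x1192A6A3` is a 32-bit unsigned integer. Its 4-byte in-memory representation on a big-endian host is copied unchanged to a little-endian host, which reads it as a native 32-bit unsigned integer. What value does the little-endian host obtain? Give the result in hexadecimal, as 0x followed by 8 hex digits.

0xA3A69211

Stored big-endian, the bytes at ascending addresses are 11 92 A6 A3.
Read back as little-endian, the first byte is least significant, giving 0xA3A69211.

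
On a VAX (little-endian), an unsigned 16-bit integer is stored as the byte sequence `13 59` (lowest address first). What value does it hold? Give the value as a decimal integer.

22803

Little-endian stores the least-significant byte at the lowest address.
Reassemble most-significant byte first: 59 13 → 0x5913.
0x5913 = 22803.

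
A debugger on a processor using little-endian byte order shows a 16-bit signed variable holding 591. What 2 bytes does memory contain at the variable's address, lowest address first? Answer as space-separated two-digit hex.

4F 02

591 in hexadecimal, padded to 16 bits, is 0x024F.
Split into bytes (most-significant first): 02 4F.
Little-endian: lowest address holds the least-significant byte.
So at ascending addresses the bytes are 4F 02.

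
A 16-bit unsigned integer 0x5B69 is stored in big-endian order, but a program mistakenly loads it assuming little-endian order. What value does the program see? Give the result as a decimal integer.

Stored big-endian, the bytes at ascending addresses are 5B 69.
Read back as little-endian, the first byte is least significant, giving 0x695B.
0x695B = 26971.

26971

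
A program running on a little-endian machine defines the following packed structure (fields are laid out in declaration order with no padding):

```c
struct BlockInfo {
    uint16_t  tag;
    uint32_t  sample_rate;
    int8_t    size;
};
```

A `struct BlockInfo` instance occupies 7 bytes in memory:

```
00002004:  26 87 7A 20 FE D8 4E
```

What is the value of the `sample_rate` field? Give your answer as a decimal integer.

`sample_rate` follows `tag` (2 bytes), so it starts at byte offset 2 and occupies 4 bytes.
Bytes at offsets 2..5: 7A 20 FE D8.
In little-endian order the low byte comes first in memory.
Reassemble most-significant byte first: D8 FE 20 7A → 0xD8FE207A.
0xD8FE207A = 3640533114.

3640533114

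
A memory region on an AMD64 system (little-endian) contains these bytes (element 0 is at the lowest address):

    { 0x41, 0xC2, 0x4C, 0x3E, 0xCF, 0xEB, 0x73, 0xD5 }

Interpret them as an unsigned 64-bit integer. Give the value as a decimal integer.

In little-endian order the low byte comes first in memory.
Reassemble most-significant byte first: D5 73 EB CF 3E 4C C2 41 → 0xD573EBCF3E4CC241.
0xD573EBCF3E4CC241 = 15380896427736351297.

15380896427736351297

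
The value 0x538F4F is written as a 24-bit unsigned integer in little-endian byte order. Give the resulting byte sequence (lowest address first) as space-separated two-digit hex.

Split into bytes (most-significant first): 53 8F 4F.
In little-endian order the low byte comes first in memory.
So at ascending addresses the bytes are 4F 8F 53.

4F 8F 53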